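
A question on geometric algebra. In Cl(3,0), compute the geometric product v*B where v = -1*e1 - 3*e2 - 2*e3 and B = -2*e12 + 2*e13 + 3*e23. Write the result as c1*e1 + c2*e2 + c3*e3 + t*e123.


vB has grade-1 (vector) and grade-3 (trivector) parts: vB = (v _| B) + (v ^ B).
Vector part <vB>_1:
  e1: -v2*b12 - v3*b13 = -(-3)*(-2) - (-2)*(2) = -2
  e2: v1*b12 - v3*b23 = (-1)*(-2) - (-2)*(3) = 8
  e3: v1*b13 + v2*b23 = (-1)*(2) + (-3)*(3) = -11
Trivector part <vB>_3:
  e123: v1*b23 - v2*b13 + v3*b12 = (-1)*(3) - (-3)*(2) + (-2)*(-2) = 7
vB = -2*e1 + 8*e2 - 11*e3 + 7*e123


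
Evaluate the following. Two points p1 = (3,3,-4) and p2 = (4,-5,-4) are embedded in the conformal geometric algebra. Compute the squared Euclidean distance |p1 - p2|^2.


p1 - p2 = (-1, 8, 0)
|p1 - p2|^2 = (-1)^2 + 8^2 + 0^2
= 1 + 64 + 0
= 65


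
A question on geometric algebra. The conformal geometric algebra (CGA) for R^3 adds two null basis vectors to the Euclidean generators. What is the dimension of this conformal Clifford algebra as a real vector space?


The conformal model of R^3 uses Cl(4,1): the 3 Euclidean generators plus two extra orthogonal generators e+ (e+^2 = +1) and e- (e-^2 = -1), from which the null vectors e0, einf are built.
Number of generators m = 3 + 2 = 5.
dim Cl(p,q) = 2^m = 2^5 = 32


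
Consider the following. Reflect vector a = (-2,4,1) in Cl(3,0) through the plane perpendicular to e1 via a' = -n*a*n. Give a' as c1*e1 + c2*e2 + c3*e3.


Reflection formula: a' = -n*a*n, with n = e1 (unit vector, n^2 = 1).
For reflection through hyperplane perp to e1:
The component along e1 flips sign, others stay.
a = (-2, 4, 1)
a' = (2, 4, 1)
a' = 2*e1 + 4*e2 + 1*e3


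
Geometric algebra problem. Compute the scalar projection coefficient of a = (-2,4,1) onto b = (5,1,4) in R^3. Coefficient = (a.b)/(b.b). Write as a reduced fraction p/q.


Projection coefficient = (a . b) / (b . b)
a . b = (-2)*5 + 4*1 + 1*4
= -10 + 4 + 4 = -2
b . b = 5^2 + 1^2 + 4^2
= 25 + 1 + 16 = 42
Coefficient = -2/42
In lowest terms: -1/21


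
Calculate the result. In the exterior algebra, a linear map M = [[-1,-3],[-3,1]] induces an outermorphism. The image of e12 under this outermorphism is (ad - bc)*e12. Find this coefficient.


The outermorphism of a linear map f sends e1^e2 to f(e1)^f(e2).
f(e1) = -1*e1 - 3*e2
f(e2) = -3*e1 + 1*e2
f(e1) ^ f(e2) = (-1*e1 - 3*e2) ^ (-3*e1 + 1*e2)
= (-1)*1*e12 + (-3)*(-3)*e21
= (-1 - 9)*e12
= -10*e12
Coefficient = -10


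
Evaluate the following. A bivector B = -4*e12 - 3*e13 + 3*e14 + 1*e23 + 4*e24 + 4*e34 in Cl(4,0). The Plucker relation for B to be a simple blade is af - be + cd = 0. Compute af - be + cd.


Plucker relation: af - be + cd
a*f = (-4)*4 = -16
b*e = (-3)*4 = -12
c*d = 3*1 = 3
af - be + cd = -16 - (-12) + 3
= -1


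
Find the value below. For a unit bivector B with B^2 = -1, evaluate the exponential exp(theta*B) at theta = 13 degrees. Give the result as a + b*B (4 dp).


For a unit bivector B with B^2 = -1, the exponential series gives
e^(theta*B) = cos(theta) + sin(theta)*B (the GA analogue of Euler's formula).
theta = 13 degrees = 0.226893 rad
cos(13 deg) = 0.9744
sin(13 deg) = 0.2250
exp(theta*B) = 0.9744 + 0.2250*B


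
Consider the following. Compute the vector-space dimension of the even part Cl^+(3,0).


Even subalgebra dimension = 2^(n-1)
n = 3 + 0 = 3
2^(3 - 1) = 2^2 = 4
Verification: sum of C(3,k) for even k = 1 + 3 = 4
Result = 4


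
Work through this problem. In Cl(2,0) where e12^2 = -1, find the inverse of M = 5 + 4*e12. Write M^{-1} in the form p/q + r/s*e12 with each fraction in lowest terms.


M = 5 + 4*e12, where e12^2 = -1.
Since M commutes with its reverse ~M = a - b*e12, M * ~M = a^2 - b^2*e12^2 = a^2 + b^2.
So M^{-1} = ~M / (a^2 + b^2) = (a - b*e12)/(a^2 + b^2).
a^2 + b^2 = 25 + 16 = 41
Scalar part = 5/41 = 5/41
Bivector coeff = -4/41 = -4/41
M^{-1} = 5/41 - 4/41*e12


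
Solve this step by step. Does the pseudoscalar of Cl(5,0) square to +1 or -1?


The pseudoscalar I = e1...e_n (product of all n generators) of Cl(p,q) satisfies I^2 = (-1)^(q + n(n-1)/2).
p = 5, q = 0, n = p + q = 5
n(n-1)/2 = 5 * 4 / 2 = 10
Exponent = q + n(n-1)/2 = 0 + 10 = 10
I^2 = (-1)^10 = +1


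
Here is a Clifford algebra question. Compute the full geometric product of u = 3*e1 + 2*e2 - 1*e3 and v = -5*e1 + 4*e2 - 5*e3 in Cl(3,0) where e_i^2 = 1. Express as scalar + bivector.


In Cl(3,0): e_i^2 = 1, e_ie_j = -e_je_i for i != j.
Scalar part = u . v = 3*(-5) + 2*4 + (-1)*(-5)
= -15 + 8 + 5 = -2
e12 coeff = 3*4 - 2*(-5) = 12 - (-10) = 22
e13 coeff = 3*(-5) - (-1)*(-5) = -15 - 5 = -20
e23 coeff = 2*(-5) - (-1)*4 = -10 - (-4) = -6
uv = -2 + 22*e12 - 20*e13 - 6*e23


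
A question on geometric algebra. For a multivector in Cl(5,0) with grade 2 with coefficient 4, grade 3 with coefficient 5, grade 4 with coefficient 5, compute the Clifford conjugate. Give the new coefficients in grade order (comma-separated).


Clifford conjugate sign for grade k: (-1)^(k(k+1)/2)
Grade 2: (-1)^(2*3/2) = (-1)^3 = -1, coeff 4 -> -4
Grade 3: (-1)^(3*4/2) = (-1)^6 = 1, coeff 5 -> 5
Grade 4: (-1)^(4*5/2) = (-1)^10 = 1, coeff 5 -> 5
Conjugated coefficients: -4, 5, 5


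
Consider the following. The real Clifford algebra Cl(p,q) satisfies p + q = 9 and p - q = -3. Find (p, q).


We need p + q = 9 and p - q = -3.
Adding: 2p = 9 + (-3) = 6, so p = 3.
Then q = 9 - 3 = 6.
(p, q) = (3, 6)


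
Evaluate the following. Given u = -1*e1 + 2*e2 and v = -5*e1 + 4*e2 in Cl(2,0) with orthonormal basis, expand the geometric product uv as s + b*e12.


Expand: (-1*e1 + 2*e2)(-5*e1 + 4*e2)
= (-1)*(-5)*e1e1 + (-1)*4*e1e2 + 2*(-5)*e2e1 + 2*4*e2e2
Using e1^2 = e2^2 = 1, e2e1 = -e1e2:
Scalar part s = (-1)*(-5) + 2*4 = 5 + 8 = 13
Bivector part b = (-1)*4 - 2*(-5) = -4 - (-10) = 6
uv = 13 + 6*e12


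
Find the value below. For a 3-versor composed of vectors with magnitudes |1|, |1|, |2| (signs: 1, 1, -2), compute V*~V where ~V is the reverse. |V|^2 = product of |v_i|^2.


Each vector v_i has |v_i|^2 = s_i^2
Squared scales: 1^2 = 1, 1^2 = 1, (-2)^2 = 4
|V|^2 = 1 * 1 * 4
= 4


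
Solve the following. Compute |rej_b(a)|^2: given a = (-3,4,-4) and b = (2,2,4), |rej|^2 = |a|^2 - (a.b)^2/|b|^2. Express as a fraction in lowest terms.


|a|^2 = (-3)^2 + 4^2 + (-4)^2 = 41
|b|^2 = 2^2 + 2^2 + 4^2 = 24
a . b = (-3)*2 + 4*2 + (-4)*4 = -14
(a.b)^2 = (-14)^2 = 196
|rej|^2 = 41 - 196/24
= (984 - 196)/24
= 788/24
In lowest terms: 197/6


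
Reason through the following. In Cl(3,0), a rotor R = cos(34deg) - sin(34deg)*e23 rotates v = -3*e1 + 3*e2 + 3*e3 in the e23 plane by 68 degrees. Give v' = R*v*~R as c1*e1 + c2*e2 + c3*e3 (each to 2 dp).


Rotor R = cos(34deg) - sin(34deg)*e23
Rotation angle theta = 2 * 34 = 68 degrees in the e23 plane (e2 -> e3).
The component perpendicular to the plane (e1) is invariant: v'_1 = v1 = -3.00
cos(68deg) = 0.3746, sin(68deg) = 0.9272
v'_2 = v2*cos(theta) - v3*sin(theta) = 3*0.3746 - 3*0.9272 = -1.66
v'_3 = v2*sin(theta) + v3*cos(theta) = 3*0.9272 + 3*0.3746 = 3.91
v' = -3.00*e1 - 1.66*e2 + 3.91*e3


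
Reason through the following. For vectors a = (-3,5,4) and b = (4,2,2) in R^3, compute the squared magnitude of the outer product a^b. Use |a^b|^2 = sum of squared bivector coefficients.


a wedge b = (a1*b2 - a2*b1)*e12 + (a1*b3 - a3*b1)*e13 + (a2*b3 - a3*b2)*e23
e12 coeff: (-3)*2 - 5*4 = -6 - 20 = -26
e13 coeff: (-3)*2 - 4*4 = -6 - 16 = -22
e23 coeff: 5*2 - 4*2 = 10 - 8 = 2
|a wedge b|^2 = (-26)^2 + (-22)^2 + 2^2
= 676 + 484 + 4
= 1164


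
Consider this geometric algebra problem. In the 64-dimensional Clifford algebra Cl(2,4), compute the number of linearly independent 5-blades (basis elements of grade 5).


Number of grade-k basis blades in Cl(p,q) with n = p + q is C(n, k).
n = 2 + 4 = 6
C(6, 5) = 6! / (5! * 1!)
= 720 / (120 * 1)
= 6


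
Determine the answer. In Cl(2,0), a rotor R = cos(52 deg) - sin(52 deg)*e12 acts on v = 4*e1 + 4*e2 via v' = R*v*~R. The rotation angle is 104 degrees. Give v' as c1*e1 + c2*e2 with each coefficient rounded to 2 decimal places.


Rotor R = cos(52deg) - sin(52deg)*e12
Rotation angle theta = 2 * 52 = 104 degrees
v' = R*v*~R rotates v by theta.
cos(104deg) = -0.2419, sin(104deg) = 0.9703
v'_1 = 4*cos(104deg) - 4*sin(104deg)
= 4*(-0.2419) - 4*0.9703
= -4.85
v'_2 = 4*sin(104deg) + 4*cos(104deg)
= 4*0.9703 + 4*(-0.2419)
= 2.91
v' = -4.85*e1 + 2.91*e2


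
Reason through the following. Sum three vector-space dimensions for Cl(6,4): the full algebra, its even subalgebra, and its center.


n = 6 + 4 = 10
Total dim = 2^10 = 1024
Even subalgebra dim = 2^9 = 512
n is even, so center dim = 1
Sum = 1024 + 512 + 1 = 1537


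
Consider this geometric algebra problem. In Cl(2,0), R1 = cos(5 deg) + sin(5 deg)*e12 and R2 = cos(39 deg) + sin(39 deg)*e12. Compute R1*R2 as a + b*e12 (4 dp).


Same-plane rotors commute and their half-angles add:
R1*R2 = cos(a1 + a2) + sin(a1 + a2)*e12.
a1 + a2 = 5 + 39 = 44 deg
cos(44 deg) = 0.7193
sin(44 deg) = 0.6947
R1*R2 = 0.7193 + 0.6947*e12


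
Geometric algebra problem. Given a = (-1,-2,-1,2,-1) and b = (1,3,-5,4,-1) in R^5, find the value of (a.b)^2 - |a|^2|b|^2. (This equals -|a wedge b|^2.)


a . b = (-1)*1 + (-2)*3 + (-1)*(-5) + 2*4 + (-1)*(-1)
= -1 + (-6) + 5 + 8 + 1 = 7
|a|^2 = (-1)^2 + (-2)^2 + (-1)^2 + 2^2 + (-1)^2 = 11
|b|^2 = 1^2 + 3^2 + (-5)^2 + 4^2 + (-1)^2 = 52
(a.b)^2 = 7^2 = 49
|a|^2 * |b|^2 = 11 * 52 = 572
Result = 49 - 572 = -523


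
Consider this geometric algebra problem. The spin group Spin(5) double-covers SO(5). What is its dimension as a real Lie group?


Spin(n) double-covers SO(n); both have Lie algebra so(n) of dimension n(n-1)/2.
n = 5
n(n-1) = 5 * 4 = 20
dim Spin(5) = 20/2 = 10


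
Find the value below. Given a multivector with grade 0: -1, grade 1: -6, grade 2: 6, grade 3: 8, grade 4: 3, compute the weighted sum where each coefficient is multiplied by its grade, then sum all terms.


Grade-weighted sum = sum of grade_k * coefficient_k
0*(-1) = 0
1*(-6) = -6
2*6 = 12
3*8 = 24
4*3 = 12
Total = 0 + (-6) + 12 + 24 + 12 = 42


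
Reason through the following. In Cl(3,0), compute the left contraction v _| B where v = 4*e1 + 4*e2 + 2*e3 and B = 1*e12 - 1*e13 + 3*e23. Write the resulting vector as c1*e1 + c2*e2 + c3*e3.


Left contraction v _| B = <vB>_1 (grade-1 part of the geometric product vB).
Using e1_|e12 = e2, e2_|e12 = -e1, e1_|e13 = e3, e3_|e13 = -e1, e2_|e23 = e3, e3_|e23 = -e2:
e1 coeff: -v2*b12 - v3*b13 = -(4)*(1) - (2)*(-1) = -2
e2 coeff: v1*b12 - v3*b23 = (4)*(1) - (2)*(3) = -2
e3 coeff: v1*b13 + v2*b23 = (4)*(-1) + (4)*(3) = 8
v _| B = -2*e1 - 2*e2 + 8*e3


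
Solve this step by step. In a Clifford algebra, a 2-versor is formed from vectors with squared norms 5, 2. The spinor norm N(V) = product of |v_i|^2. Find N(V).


Spinor norm N(V) = |v1|^2 * |v2|^2 * ... * |v2|^2
= 5 * 2
Running product: 5, 10
N(V) = 10


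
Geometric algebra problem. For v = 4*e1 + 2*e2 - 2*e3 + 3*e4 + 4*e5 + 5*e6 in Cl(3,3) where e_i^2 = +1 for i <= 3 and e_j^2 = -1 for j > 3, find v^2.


v^2 = sum of c_i^2 * e_i^2
Positive signature terms (e_i^2 = +1): 4^2 + 2^2 + (-2)^2 = 24
Negative signature terms (e_j^2 = -1): 3^2 + 4^2 + 5^2 = 50
v^2 = 24 - 50 = -26


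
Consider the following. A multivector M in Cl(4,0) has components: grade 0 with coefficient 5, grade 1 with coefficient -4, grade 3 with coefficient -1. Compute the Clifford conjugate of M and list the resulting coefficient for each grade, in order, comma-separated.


Clifford conjugate sign for grade k: (-1)^(k(k+1)/2)
Grade 0: (-1)^(0*1/2) = (-1)^0 = 1, coeff 5 -> 5
Grade 1: (-1)^(1*2/2) = (-1)^1 = -1, coeff -4 -> 4
Grade 3: (-1)^(3*4/2) = (-1)^6 = 1, coeff -1 -> -1
Conjugated coefficients: 5, 4, -1


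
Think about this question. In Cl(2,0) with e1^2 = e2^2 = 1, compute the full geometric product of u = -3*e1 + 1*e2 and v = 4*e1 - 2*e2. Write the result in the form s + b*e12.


Expand: (-3*e1 + 1*e2)(4*e1 - 2*e2)
= (-3)*4*e1e1 + (-3)*(-2)*e1e2 + 1*4*e2e1 + 1*(-2)*e2e2
Using e1^2 = e2^2 = 1, e2e1 = -e1e2:
Scalar part s = (-3)*4 + 1*(-2) = -12 + (-2) = -14
Bivector part b = (-3)*(-2) - 1*4 = 6 - 4 = 2
uv = -14 + 2*e12


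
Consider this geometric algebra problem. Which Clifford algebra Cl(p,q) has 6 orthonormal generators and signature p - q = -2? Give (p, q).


We need p + q = 6 and p - q = -2.
Adding: 2p = 6 + (-2) = 4, so p = 2.
Then q = 6 - 2 = 4.
(p, q) = (2, 4)


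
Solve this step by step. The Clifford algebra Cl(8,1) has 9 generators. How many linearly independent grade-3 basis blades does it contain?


Number of grade-k basis blades in Cl(p,q) with n = p + q is C(n, k).
n = 8 + 1 = 9
C(9, 3) = 9! / (3! * 6!)
= 362880 / (6 * 720)
= 84


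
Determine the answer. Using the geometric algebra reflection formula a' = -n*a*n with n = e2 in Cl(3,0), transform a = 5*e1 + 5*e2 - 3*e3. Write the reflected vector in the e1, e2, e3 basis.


Reflection formula: a' = -n*a*n, with n = e2 (unit vector, n^2 = 1).
For reflection through hyperplane perp to e2:
The component along e2 flips sign, others stay.
a = (5, 5, -3)
a' = (5, -5, -3)
a' = 5*e1 - 5*e2 - 3*e3


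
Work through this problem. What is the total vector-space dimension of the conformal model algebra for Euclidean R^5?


The conformal model of R^5 uses Cl(6,1): the 5 Euclidean generators plus two extra orthogonal generators e+ (e+^2 = +1) and e- (e-^2 = -1), from which the null vectors e0, einf are built.
Number of generators m = 5 + 2 = 7.
dim Cl(p,q) = 2^m = 2^7 = 128


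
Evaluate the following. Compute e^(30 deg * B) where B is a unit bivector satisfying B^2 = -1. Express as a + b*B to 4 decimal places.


For a unit bivector B with B^2 = -1, the exponential series gives
e^(theta*B) = cos(theta) + sin(theta)*B (the GA analogue of Euler's formula).
theta = 30 degrees = 0.523599 rad
cos(30 deg) = 0.8660
sin(30 deg) = 0.5000
exp(theta*B) = 0.8660 + 0.5000*B


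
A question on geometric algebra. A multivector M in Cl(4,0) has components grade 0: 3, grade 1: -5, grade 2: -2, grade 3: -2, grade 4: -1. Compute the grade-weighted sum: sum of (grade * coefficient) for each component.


Grade-weighted sum = sum of grade_k * coefficient_k
0*3 = 0
1*(-5) = -5
2*(-2) = -4
3*(-2) = -6
4*(-1) = -4
Total = 0 + (-5) + (-4) + (-6) + (-4) = -19


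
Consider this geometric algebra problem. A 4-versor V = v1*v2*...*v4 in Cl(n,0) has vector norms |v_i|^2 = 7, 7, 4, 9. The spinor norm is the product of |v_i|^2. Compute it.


Spinor norm N(V) = |v1|^2 * |v2|^2 * ... * |v4|^2
= 7 * 7 * 4 * 9
Running product: 7, 49, 196, 1764
N(V) = 1764


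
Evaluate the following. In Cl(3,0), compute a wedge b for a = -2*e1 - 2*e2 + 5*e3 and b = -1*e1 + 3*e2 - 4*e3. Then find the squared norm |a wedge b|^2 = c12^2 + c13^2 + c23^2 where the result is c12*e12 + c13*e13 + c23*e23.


a wedge b = (a1*b2 - a2*b1)*e12 + (a1*b3 - a3*b1)*e13 + (a2*b3 - a3*b2)*e23
e12 coeff: (-2)*3 - (-2)*(-1) = -6 - 2 = -8
e13 coeff: (-2)*(-4) - 5*(-1) = 8 - (-5) = 13
e23 coeff: (-2)*(-4) - 5*3 = 8 - 15 = -7
|a wedge b|^2 = (-8)^2 + 13^2 + (-7)^2
= 64 + 169 + 49
= 282


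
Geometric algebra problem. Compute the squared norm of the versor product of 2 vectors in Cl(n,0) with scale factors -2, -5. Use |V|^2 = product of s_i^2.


Each vector v_i has |v_i|^2 = s_i^2
Squared scales: (-2)^2 = 4, (-5)^2 = 25
|V|^2 = 4 * 25
= 100


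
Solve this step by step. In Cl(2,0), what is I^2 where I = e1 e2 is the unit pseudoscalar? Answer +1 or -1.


The pseudoscalar I = e1...e_n (product of all n generators) of Cl(p,q) satisfies I^2 = (-1)^(q + n(n-1)/2).
p = 2, q = 0, n = p + q = 2
n(n-1)/2 = 2 * 1 / 2 = 1
Exponent = q + n(n-1)/2 = 0 + 1 = 1
I^2 = (-1)^1 = -1


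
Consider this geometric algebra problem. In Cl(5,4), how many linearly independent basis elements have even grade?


Even subalgebra dimension = 2^(n-1)
n = 5 + 4 = 9
2^(9 - 1) = 2^8 = 256
Verification: sum of C(9,k) for even k = 1 + 36 + 126 + 84 + 9 = 256
Result = 256


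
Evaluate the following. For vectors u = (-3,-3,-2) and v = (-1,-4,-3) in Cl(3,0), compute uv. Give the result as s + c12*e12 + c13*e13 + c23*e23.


In Cl(3,0): e_i^2 = 1, e_ie_j = -e_je_i for i != j.
Scalar part = u . v = (-3)*(-1) + (-3)*(-4) + (-2)*(-3)
= 3 + 12 + 6 = 21
e12 coeff = (-3)*(-4) - (-3)*(-1) = 12 - 3 = 9
e13 coeff = (-3)*(-3) - (-2)*(-1) = 9 - 2 = 7
e23 coeff = (-3)*(-3) - (-2)*(-4) = 9 - 8 = 1
uv = 21 + 9*e12 + 7*e13 + 1*e23


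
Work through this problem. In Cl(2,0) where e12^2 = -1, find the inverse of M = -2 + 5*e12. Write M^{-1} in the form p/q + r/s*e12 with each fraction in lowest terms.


M = -2 + 5*e12, where e12^2 = -1.
Since M commutes with its reverse ~M = a - b*e12, M * ~M = a^2 - b^2*e12^2 = a^2 + b^2.
So M^{-1} = ~M / (a^2 + b^2) = (a - b*e12)/(a^2 + b^2).
a^2 + b^2 = 4 + 25 = 29
Scalar part = -2/29 = -2/29
Bivector coeff = -5/29 = -5/29
M^{-1} = -2/29 - 5/29*e12


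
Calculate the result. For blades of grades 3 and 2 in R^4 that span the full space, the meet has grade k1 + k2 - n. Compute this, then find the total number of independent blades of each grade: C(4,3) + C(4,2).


Meet grade = grade(A) + grade(B) - n
= 3 + 2 - 4 = 1
C(4,3) = 4
C(4,2) = 6
dim_A + dim_B = 4 + 6 = 10


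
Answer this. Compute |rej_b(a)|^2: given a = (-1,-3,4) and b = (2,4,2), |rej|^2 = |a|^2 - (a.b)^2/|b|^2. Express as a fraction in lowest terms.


|a|^2 = (-1)^2 + (-3)^2 + 4^2 = 26
|b|^2 = 2^2 + 4^2 + 2^2 = 24
a . b = (-1)*2 + (-3)*4 + 4*2 = -6
(a.b)^2 = (-6)^2 = 36
|rej|^2 = 26 - 36/24
= (624 - 36)/24
= 588/24
In lowest terms: 49/2


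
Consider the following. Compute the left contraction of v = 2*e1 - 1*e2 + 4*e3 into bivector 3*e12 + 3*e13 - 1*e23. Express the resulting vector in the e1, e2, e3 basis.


Left contraction v _| B = <vB>_1 (grade-1 part of the geometric product vB).
Using e1_|e12 = e2, e2_|e12 = -e1, e1_|e13 = e3, e3_|e13 = -e1, e2_|e23 = e3, e3_|e23 = -e2:
e1 coeff: -v2*b12 - v3*b13 = -(-1)*(3) - (4)*(3) = -9
e2 coeff: v1*b12 - v3*b23 = (2)*(3) - (4)*(-1) = 10
e3 coeff: v1*b13 + v2*b23 = (2)*(3) + (-1)*(-1) = 7
v _| B = -9*e1 + 10*e2 + 7*e3


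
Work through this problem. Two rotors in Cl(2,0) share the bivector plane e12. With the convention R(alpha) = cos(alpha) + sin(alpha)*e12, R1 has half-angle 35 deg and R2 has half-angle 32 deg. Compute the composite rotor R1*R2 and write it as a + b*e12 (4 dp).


Same-plane rotors commute and their half-angles add:
R1*R2 = cos(a1 + a2) + sin(a1 + a2)*e12.
a1 + a2 = 35 + 32 = 67 deg
cos(67 deg) = 0.3907
sin(67 deg) = 0.9205
R1*R2 = 0.3907 + 0.9205*e12


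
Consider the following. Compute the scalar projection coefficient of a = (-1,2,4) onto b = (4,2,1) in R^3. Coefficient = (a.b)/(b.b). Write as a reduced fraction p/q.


Projection coefficient = (a . b) / (b . b)
a . b = (-1)*4 + 2*2 + 4*1
= -4 + 4 + 4 = 4
b . b = 4^2 + 2^2 + 1^2
= 16 + 4 + 1 = 21
Coefficient = 4/21
In lowest terms: 4/21


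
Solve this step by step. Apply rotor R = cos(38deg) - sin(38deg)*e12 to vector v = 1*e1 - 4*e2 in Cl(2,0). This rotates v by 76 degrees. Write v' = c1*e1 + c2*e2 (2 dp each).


Rotor R = cos(38deg) - sin(38deg)*e12
Rotation angle theta = 2 * 38 = 76 degrees
v' = R*v*~R rotates v by theta.
cos(76deg) = 0.2419, sin(76deg) = 0.9703
v'_1 = 1*cos(76deg) - (-4)*sin(76deg)
= 1*0.2419 - (-4)*0.9703
= 4.12
v'_2 = 1*sin(76deg) + (-4)*cos(76deg)
= 1*0.9703 + (-4)*0.2419
= 0.00
v' = 4.12*e1 + 0.00*e2


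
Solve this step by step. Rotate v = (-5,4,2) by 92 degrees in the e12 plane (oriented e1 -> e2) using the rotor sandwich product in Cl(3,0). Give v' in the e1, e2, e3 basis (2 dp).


Rotor R = cos(46deg) - sin(46deg)*e12
Rotation angle theta = 2 * 46 = 92 degrees in the e12 plane (e1 -> e2).
The component perpendicular to the plane (e3) is invariant: v'_3 = v3 = 2.00
cos(92deg) = -0.0349, sin(92deg) = 0.9994
v'_1 = v1*cos(theta) - v2*sin(theta) = -5*(-0.0349) - 4*0.9994 = -3.82
v'_2 = v1*sin(theta) + v2*cos(theta) = -5*0.9994 + 4*(-0.0349) = -5.14
v' = -3.82*e1 - 5.14*e2 + 2.00*e3


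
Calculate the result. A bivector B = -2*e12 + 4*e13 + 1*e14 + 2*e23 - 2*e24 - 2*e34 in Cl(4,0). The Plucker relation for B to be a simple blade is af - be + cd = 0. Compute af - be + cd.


Plucker relation: af - be + cd
a*f = (-2)*(-2) = 4
b*e = 4*(-2) = -8
c*d = 1*2 = 2
af - be + cd = 4 - (-8) + 2
= 14


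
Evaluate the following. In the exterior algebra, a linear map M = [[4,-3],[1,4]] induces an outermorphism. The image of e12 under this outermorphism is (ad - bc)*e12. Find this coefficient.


The outermorphism of a linear map f sends e1^e2 to f(e1)^f(e2).
f(e1) = 4*e1 + 1*e2
f(e2) = -3*e1 + 4*e2
f(e1) ^ f(e2) = (4*e1 + 1*e2) ^ (-3*e1 + 4*e2)
= 4*4*e12 + 1*(-3)*e21
= (16 - (-3))*e12
= 19*e12
Coefficient = 19


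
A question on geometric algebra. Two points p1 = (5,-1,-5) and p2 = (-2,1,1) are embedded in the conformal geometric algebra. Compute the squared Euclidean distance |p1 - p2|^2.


p1 - p2 = (7, -2, -6)
|p1 - p2|^2 = 7^2 + (-2)^2 + (-6)^2
= 49 + 4 + 36
= 89


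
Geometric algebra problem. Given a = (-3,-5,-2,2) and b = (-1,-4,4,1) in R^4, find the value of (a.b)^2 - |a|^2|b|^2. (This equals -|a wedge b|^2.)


a . b = (-3)*(-1) + (-5)*(-4) + (-2)*4 + 2*1
= 3 + 20 + (-8) + 2 = 17
|a|^2 = (-3)^2 + (-5)^2 + (-2)^2 + 2^2 = 42
|b|^2 = (-1)^2 + (-4)^2 + 4^2 + 1^2 = 34
(a.b)^2 = 17^2 = 289
|a|^2 * |b|^2 = 42 * 34 = 1428
Result = 289 - 1428 = -1139


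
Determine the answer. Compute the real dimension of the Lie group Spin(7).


Spin(n) double-covers SO(n); both have Lie algebra so(n) of dimension n(n-1)/2.
n = 7
n(n-1) = 7 * 6 = 42
dim Spin(7) = 42/2 = 21


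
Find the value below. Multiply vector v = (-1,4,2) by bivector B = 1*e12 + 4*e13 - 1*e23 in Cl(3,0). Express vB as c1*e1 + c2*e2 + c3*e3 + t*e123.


vB has grade-1 (vector) and grade-3 (trivector) parts: vB = (v _| B) + (v ^ B).
Vector part <vB>_1:
  e1: -v2*b12 - v3*b13 = -(4)*(1) - (2)*(4) = -12
  e2: v1*b12 - v3*b23 = (-1)*(1) - (2)*(-1) = 1
  e3: v1*b13 + v2*b23 = (-1)*(4) + (4)*(-1) = -8
Trivector part <vB>_3:
  e123: v1*b23 - v2*b13 + v3*b12 = (-1)*(-1) - (4)*(4) + (2)*(1) = -13
vB = -12*e1 + 1*e2 - 8*e3 - 13*e123


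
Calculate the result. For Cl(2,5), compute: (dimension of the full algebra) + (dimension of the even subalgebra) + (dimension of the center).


n = 2 + 5 = 7
Total dim = 2^7 = 128
Even subalgebra dim = 2^6 = 64
n is odd, so center dim = 2
Sum = 128 + 64 + 2 = 194


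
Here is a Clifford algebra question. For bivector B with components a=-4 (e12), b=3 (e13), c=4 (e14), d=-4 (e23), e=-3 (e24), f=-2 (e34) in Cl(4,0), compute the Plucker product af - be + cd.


Plucker relation: af - be + cd
a*f = (-4)*(-2) = 8
b*e = 3*(-3) = -9
c*d = 4*(-4) = -16
af - be + cd = 8 - (-9) + (-16)
= 1


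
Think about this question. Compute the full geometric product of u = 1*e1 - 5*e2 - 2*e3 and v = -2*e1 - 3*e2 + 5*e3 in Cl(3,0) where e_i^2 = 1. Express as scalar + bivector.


In Cl(3,0): e_i^2 = 1, e_ie_j = -e_je_i for i != j.
Scalar part = u . v = 1*(-2) + (-5)*(-3) + (-2)*5
= -2 + 15 + (-10) = 3
e12 coeff = 1*(-3) - (-5)*(-2) = -3 - 10 = -13
e13 coeff = 1*5 - (-2)*(-2) = 5 - 4 = 1
e23 coeff = (-5)*5 - (-2)*(-3) = -25 - 6 = -31
uv = 3 - 13*e12 + 1*e13 - 31*e23


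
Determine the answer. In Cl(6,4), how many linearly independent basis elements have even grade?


Even subalgebra dimension = 2^(n-1)
n = 6 + 4 = 10
2^(10 - 1) = 2^9 = 512
Verification: sum of C(10,k) for even k = 1 + 45 + 210 + 210 + 45 + 1 = 512
Result = 512


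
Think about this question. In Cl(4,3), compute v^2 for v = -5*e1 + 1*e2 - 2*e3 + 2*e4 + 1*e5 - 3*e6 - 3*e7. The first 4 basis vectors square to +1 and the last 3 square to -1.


v^2 = sum of c_i^2 * e_i^2
Positive signature terms (e_i^2 = +1): (-5)^2 + 1^2 + (-2)^2 + 2^2 = 34
Negative signature terms (e_j^2 = -1): 1^2 + (-3)^2 + (-3)^2 = 19
v^2 = 34 - 19 = 15


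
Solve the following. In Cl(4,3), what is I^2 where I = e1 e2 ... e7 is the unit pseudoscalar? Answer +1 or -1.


The pseudoscalar I = e1...e_n (product of all n generators) of Cl(p,q) satisfies I^2 = (-1)^(q + n(n-1)/2).
p = 4, q = 3, n = p + q = 7
n(n-1)/2 = 7 * 6 / 2 = 21
Exponent = q + n(n-1)/2 = 3 + 21 = 24
I^2 = (-1)^24 = +1


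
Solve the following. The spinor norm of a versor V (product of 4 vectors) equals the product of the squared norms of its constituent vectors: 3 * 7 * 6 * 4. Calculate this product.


Spinor norm N(V) = |v1|^2 * |v2|^2 * ... * |v4|^2
= 3 * 7 * 6 * 4
Running product: 3, 21, 126, 504
N(V) = 504


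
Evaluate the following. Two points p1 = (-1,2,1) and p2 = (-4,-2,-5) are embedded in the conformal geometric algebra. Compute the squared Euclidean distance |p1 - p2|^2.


p1 - p2 = (3, 4, 6)
|p1 - p2|^2 = 3^2 + 4^2 + 6^2
= 9 + 16 + 36
= 61


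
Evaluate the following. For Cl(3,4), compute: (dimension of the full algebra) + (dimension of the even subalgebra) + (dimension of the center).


n = 3 + 4 = 7
Total dim = 2^7 = 128
Even subalgebra dim = 2^6 = 64
n is odd, so center dim = 2
Sum = 128 + 64 + 2 = 194


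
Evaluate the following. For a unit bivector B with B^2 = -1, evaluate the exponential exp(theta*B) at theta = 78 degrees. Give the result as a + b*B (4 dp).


For a unit bivector B with B^2 = -1, the exponential series gives
e^(theta*B) = cos(theta) + sin(theta)*B (the GA analogue of Euler's formula).
theta = 78 degrees = 1.361357 rad
cos(78 deg) = 0.2079
sin(78 deg) = 0.9781
exp(theta*B) = 0.2079 + 0.9781*B


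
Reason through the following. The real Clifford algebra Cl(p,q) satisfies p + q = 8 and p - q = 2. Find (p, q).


We need p + q = 8 and p - q = 2.
Adding: 2p = 8 + 2 = 10, so p = 5.
Then q = 8 - 5 = 3.
(p, q) = (5, 3)


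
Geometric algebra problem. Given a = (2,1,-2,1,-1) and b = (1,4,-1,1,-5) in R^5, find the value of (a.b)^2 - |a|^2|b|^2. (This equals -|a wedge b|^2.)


a . b = 2*1 + 1*4 + (-2)*(-1) + 1*1 + (-1)*(-5)
= 2 + 4 + 2 + 1 + 5 = 14
|a|^2 = 2^2 + 1^2 + (-2)^2 + 1^2 + (-1)^2 = 11
|b|^2 = 1^2 + 4^2 + (-1)^2 + 1^2 + (-5)^2 = 44
(a.b)^2 = 14^2 = 196
|a|^2 * |b|^2 = 11 * 44 = 484
Result = 196 - 484 = -288


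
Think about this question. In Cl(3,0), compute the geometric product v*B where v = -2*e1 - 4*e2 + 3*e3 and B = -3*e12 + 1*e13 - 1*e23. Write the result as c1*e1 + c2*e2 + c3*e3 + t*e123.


vB has grade-1 (vector) and grade-3 (trivector) parts: vB = (v _| B) + (v ^ B).
Vector part <vB>_1:
  e1: -v2*b12 - v3*b13 = -(-4)*(-3) - (3)*(1) = -15
  e2: v1*b12 - v3*b23 = (-2)*(-3) - (3)*(-1) = 9
  e3: v1*b13 + v2*b23 = (-2)*(1) + (-4)*(-1) = 2
Trivector part <vB>_3:
  e123: v1*b23 - v2*b13 + v3*b12 = (-2)*(-1) - (-4)*(1) + (3)*(-3) = -3
vB = -15*e1 + 9*e2 + 2*e3 - 3*e123


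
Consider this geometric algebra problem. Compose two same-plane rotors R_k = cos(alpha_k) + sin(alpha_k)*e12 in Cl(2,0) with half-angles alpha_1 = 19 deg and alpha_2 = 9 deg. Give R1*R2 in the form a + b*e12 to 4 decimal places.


Same-plane rotors commute and their half-angles add:
R1*R2 = cos(a1 + a2) + sin(a1 + a2)*e12.
a1 + a2 = 19 + 9 = 28 deg
cos(28 deg) = 0.8829
sin(28 deg) = 0.4695
R1*R2 = 0.8829 + 0.4695*e12


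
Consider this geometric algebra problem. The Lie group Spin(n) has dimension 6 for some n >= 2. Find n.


dim Spin(n) = dim so(n) = n(n-1)/2.
Solve n(n-1)/2 = 6, i.e. n^2 - n - 12 = 0.
Discriminant = 1 + 8*6 = 49
n = (1 + sqrt(49))/2 = (1 + 7)/2 = 4


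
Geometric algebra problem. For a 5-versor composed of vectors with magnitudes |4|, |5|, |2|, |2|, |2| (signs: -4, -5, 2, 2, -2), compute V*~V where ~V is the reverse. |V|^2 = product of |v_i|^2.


Each vector v_i has |v_i|^2 = s_i^2
Squared scales: (-4)^2 = 16, (-5)^2 = 25, 2^2 = 4, 2^2 = 4, (-2)^2 = 4
|V|^2 = 16 * 25 * 4 * 4 * 4
= 25600


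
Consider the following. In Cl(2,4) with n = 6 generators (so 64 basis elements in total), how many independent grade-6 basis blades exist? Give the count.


Number of grade-k basis blades in Cl(p,q) with n = p + q is C(n, k).
n = 2 + 4 = 6
C(6, 6) = 6! / (6! * 0!)
= 720 / (720 * 1)
= 1


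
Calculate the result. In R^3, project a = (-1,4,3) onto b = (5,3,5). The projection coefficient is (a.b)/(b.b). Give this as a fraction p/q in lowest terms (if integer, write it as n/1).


Projection coefficient = (a . b) / (b . b)
a . b = (-1)*5 + 4*3 + 3*5
= -5 + 12 + 15 = 22
b . b = 5^2 + 3^2 + 5^2
= 25 + 9 + 25 = 59
Coefficient = 22/59
In lowest terms: 22/59


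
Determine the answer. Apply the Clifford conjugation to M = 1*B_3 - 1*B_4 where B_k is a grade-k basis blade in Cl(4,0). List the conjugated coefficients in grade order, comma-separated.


Clifford conjugate sign for grade k: (-1)^(k(k+1)/2)
Grade 3: (-1)^(3*4/2) = (-1)^6 = 1, coeff 1 -> 1
Grade 4: (-1)^(4*5/2) = (-1)^10 = 1, coeff -1 -> -1
Conjugated coefficients: 1, -1


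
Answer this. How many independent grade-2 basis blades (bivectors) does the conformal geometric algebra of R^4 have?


The conformal model of R^4 uses Cl(5,1) with m = 4 + 2 = 6 generators.
Number of grade-2 blades = C(m, 2) = C(6, 2)
= 6*5/2 = 15


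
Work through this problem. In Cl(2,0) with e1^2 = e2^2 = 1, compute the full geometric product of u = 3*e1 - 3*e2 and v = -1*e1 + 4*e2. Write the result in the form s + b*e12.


Expand: (3*e1 - 3*e2)(-1*e1 + 4*e2)
= 3*(-1)*e1e1 + 3*4*e1e2 + (-3)*(-1)*e2e1 + (-3)*4*e2e2
Using e1^2 = e2^2 = 1, e2e1 = -e1e2:
Scalar part s = 3*(-1) + (-3)*4 = -3 + (-12) = -15
Bivector part b = 3*4 - (-3)*(-1) = 12 - 3 = 9
uv = -15 + 9*e12


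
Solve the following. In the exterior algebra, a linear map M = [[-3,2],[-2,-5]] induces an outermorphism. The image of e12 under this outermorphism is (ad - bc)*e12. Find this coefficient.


The outermorphism of a linear map f sends e1^e2 to f(e1)^f(e2).
f(e1) = -3*e1 - 2*e2
f(e2) = 2*e1 - 5*e2
f(e1) ^ f(e2) = (-3*e1 - 2*e2) ^ (2*e1 - 5*e2)
= (-3)*(-5)*e12 + (-2)*2*e21
= (15 - (-4))*e12
= 19*e12
Coefficient = 19


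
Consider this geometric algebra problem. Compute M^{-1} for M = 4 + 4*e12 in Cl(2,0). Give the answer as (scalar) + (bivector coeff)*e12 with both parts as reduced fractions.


M = 4 + 4*e12, where e12^2 = -1.
Since M commutes with its reverse ~M = a - b*e12, M * ~M = a^2 - b^2*e12^2 = a^2 + b^2.
So M^{-1} = ~M / (a^2 + b^2) = (a - b*e12)/(a^2 + b^2).
a^2 + b^2 = 16 + 16 = 32
Scalar part = 4/32 = 1/8
Bivector coeff = -4/32 = -1/8
M^{-1} = 1/8 - 1/8*e12


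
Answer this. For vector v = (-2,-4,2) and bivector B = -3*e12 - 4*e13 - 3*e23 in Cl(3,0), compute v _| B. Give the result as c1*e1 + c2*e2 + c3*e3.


Left contraction v _| B = <vB>_1 (grade-1 part of the geometric product vB).
Using e1_|e12 = e2, e2_|e12 = -e1, e1_|e13 = e3, e3_|e13 = -e1, e2_|e23 = e3, e3_|e23 = -e2:
e1 coeff: -v2*b12 - v3*b13 = -(-4)*(-3) - (2)*(-4) = -4
e2 coeff: v1*b12 - v3*b23 = (-2)*(-3) - (2)*(-3) = 12
e3 coeff: v1*b13 + v2*b23 = (-2)*(-4) + (-4)*(-3) = 20
v _| B = -4*e1 + 12*e2 + 20*e3


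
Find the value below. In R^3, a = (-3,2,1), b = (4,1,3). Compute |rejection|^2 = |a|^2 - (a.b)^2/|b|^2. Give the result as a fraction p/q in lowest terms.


|a|^2 = (-3)^2 + 2^2 + 1^2 = 14
|b|^2 = 4^2 + 1^2 + 3^2 = 26
a . b = (-3)*4 + 2*1 + 1*3 = -7
(a.b)^2 = (-7)^2 = 49
|rej|^2 = 14 - 49/26
= (364 - 49)/26
= 315/26
In lowest terms: 315/26


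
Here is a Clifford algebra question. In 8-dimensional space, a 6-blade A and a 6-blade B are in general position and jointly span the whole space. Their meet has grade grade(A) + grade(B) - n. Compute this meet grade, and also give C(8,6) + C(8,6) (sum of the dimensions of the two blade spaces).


Meet grade = grade(A) + grade(B) - n
= 6 + 6 - 8 = 4
C(8,6) = 28
C(8,6) = 28
dim_A + dim_B = 28 + 28 = 56


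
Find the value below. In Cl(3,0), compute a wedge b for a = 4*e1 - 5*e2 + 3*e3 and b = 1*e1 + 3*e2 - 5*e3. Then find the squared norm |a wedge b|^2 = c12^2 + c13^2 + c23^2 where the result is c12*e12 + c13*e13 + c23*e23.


a wedge b = (a1*b2 - a2*b1)*e12 + (a1*b3 - a3*b1)*e13 + (a2*b3 - a3*b2)*e23
e12 coeff: 4*3 - (-5)*1 = 12 - (-5) = 17
e13 coeff: 4*(-5) - 3*1 = -20 - 3 = -23
e23 coeff: (-5)*(-5) - 3*3 = 25 - 9 = 16
|a wedge b|^2 = 17^2 + (-23)^2 + 16^2
= 289 + 529 + 256
= 1074


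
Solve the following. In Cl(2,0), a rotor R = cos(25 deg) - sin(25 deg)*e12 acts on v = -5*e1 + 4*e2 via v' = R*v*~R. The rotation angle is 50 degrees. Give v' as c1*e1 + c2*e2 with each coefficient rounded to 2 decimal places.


Rotor R = cos(25deg) - sin(25deg)*e12
Rotation angle theta = 2 * 25 = 50 degrees
v' = R*v*~R rotates v by theta.
cos(50deg) = 0.6428, sin(50deg) = 0.7660
v'_1 = -5*cos(50deg) - 4*sin(50deg)
= -5*0.6428 - 4*0.7660
= -6.28
v'_2 = -5*sin(50deg) + 4*cos(50deg)
= -5*0.7660 + 4*0.6428
= -1.26
v' = -6.28*e1 - 1.26*e2


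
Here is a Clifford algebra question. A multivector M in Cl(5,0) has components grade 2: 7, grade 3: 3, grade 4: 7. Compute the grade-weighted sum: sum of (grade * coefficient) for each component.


Grade-weighted sum = sum of grade_k * coefficient_k
2*7 = 14
3*3 = 9
4*7 = 28
Total = 14 + 9 + 28 = 51


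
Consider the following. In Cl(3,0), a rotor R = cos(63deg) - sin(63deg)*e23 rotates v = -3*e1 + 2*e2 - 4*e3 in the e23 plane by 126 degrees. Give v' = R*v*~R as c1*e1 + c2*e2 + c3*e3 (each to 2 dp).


Rotor R = cos(63deg) - sin(63deg)*e23
Rotation angle theta = 2 * 63 = 126 degrees in the e23 plane (e2 -> e3).
The component perpendicular to the plane (e1) is invariant: v'_1 = v1 = -3.00
cos(126deg) = -0.5878, sin(126deg) = 0.8090
v'_2 = v2*cos(theta) - v3*sin(theta) = 2*(-0.5878) - (-4)*0.8090 = 2.06
v'_3 = v2*sin(theta) + v3*cos(theta) = 2*0.8090 + (-4)*(-0.5878) = 3.97
v' = -3.00*e1 + 2.06*e2 + 3.97*e3


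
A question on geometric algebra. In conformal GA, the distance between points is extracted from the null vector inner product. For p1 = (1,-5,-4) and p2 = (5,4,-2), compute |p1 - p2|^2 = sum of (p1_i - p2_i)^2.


p1 - p2 = (-4, -9, -2)
|p1 - p2|^2 = (-4)^2 + (-9)^2 + (-2)^2
= 16 + 81 + 4
= 101


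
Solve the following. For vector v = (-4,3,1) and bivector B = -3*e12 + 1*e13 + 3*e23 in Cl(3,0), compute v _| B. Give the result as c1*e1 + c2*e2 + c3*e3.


Left contraction v _| B = <vB>_1 (grade-1 part of the geometric product vB).
Using e1_|e12 = e2, e2_|e12 = -e1, e1_|e13 = e3, e3_|e13 = -e1, e2_|e23 = e3, e3_|e23 = -e2:
e1 coeff: -v2*b12 - v3*b13 = -(3)*(-3) - (1)*(1) = 8
e2 coeff: v1*b12 - v3*b23 = (-4)*(-3) - (1)*(3) = 9
e3 coeff: v1*b13 + v2*b23 = (-4)*(1) + (3)*(3) = 5
v _| B = 8*e1 + 9*e2 + 5*e3


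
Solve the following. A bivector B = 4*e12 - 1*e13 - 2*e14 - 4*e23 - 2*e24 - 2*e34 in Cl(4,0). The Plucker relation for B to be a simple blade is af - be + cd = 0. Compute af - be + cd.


Plucker relation: af - be + cd
a*f = 4*(-2) = -8
b*e = (-1)*(-2) = 2
c*d = (-2)*(-4) = 8
af - be + cd = -8 - 2 + 8
= -2


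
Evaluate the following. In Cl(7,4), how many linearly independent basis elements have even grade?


Even subalgebra dimension = 2^(n-1)
n = 7 + 4 = 11
2^(11 - 1) = 2^10 = 1024
Verification: sum of C(11,k) for even k = 1 + 55 + 330 + 462 + 165 + 11 = 1024
Result = 1024


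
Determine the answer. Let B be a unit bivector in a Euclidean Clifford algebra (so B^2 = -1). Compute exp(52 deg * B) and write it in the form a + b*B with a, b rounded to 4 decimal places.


For a unit bivector B with B^2 = -1, the exponential series gives
e^(theta*B) = cos(theta) + sin(theta)*B (the GA analogue of Euler's formula).
theta = 52 degrees = 0.907571 rad
cos(52 deg) = 0.6157
sin(52 deg) = 0.7880
exp(theta*B) = 0.6157 + 0.7880*B


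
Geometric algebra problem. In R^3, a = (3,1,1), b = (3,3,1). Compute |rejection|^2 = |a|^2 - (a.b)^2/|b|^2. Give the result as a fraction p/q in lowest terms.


|a|^2 = 3^2 + 1^2 + 1^2 = 11
|b|^2 = 3^2 + 3^2 + 1^2 = 19
a . b = 3*3 + 1*3 + 1*1 = 13
(a.b)^2 = 13^2 = 169
|rej|^2 = 11 - 169/19
= (209 - 169)/19
= 40/19
In lowest terms: 40/19


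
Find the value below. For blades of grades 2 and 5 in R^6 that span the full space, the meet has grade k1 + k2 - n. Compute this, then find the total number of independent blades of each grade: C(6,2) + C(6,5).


Meet grade = grade(A) + grade(B) - n
= 2 + 5 - 6 = 1
C(6,2) = 15
C(6,5) = 6
dim_A + dim_B = 15 + 6 = 21


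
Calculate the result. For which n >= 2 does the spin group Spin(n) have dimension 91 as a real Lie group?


dim Spin(n) = dim so(n) = n(n-1)/2.
Solve n(n-1)/2 = 91, i.e. n^2 - n - 182 = 0.
Discriminant = 1 + 8*91 = 729
n = (1 + sqrt(729))/2 = (1 + 27)/2 = 14


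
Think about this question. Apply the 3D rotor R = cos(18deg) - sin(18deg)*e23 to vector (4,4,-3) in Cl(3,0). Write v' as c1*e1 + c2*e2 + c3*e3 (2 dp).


Rotor R = cos(18deg) - sin(18deg)*e23
Rotation angle theta = 2 * 18 = 36 degrees in the e23 plane (e2 -> e3).
The component perpendicular to the plane (e1) is invariant: v'_1 = v1 = 4.00
cos(36deg) = 0.8090, sin(36deg) = 0.5878
v'_2 = v2*cos(theta) - v3*sin(theta) = 4*0.8090 - (-3)*0.5878 = 5.00
v'_3 = v2*sin(theta) + v3*cos(theta) = 4*0.5878 + (-3)*0.8090 = -0.08
v' = 4.00*e1 + 5.00*e2 - 0.08*e3


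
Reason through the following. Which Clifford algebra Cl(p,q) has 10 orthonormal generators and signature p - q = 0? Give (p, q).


We need p + q = 10 and p - q = 0.
Adding: 2p = 10 + 0 = 10, so p = 5.
Then q = 10 - 5 = 5.
(p, q) = (5, 5)


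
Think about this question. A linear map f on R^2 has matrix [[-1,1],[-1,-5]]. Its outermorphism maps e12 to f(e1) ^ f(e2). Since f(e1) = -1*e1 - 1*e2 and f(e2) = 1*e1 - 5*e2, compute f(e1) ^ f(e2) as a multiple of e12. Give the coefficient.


The outermorphism of a linear map f sends e1^e2 to f(e1)^f(e2).
f(e1) = -1*e1 - 1*e2
f(e2) = 1*e1 - 5*e2
f(e1) ^ f(e2) = (-1*e1 - 1*e2) ^ (1*e1 - 5*e2)
= (-1)*(-5)*e12 + (-1)*1*e21
= (5 - (-1))*e12
= 6*e12
Coefficient = 6


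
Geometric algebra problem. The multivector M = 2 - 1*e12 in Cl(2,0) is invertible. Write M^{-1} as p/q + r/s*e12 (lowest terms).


M = 2 - 1*e12, where e12^2 = -1.
Since M commutes with its reverse ~M = a - b*e12, M * ~M = a^2 - b^2*e12^2 = a^2 + b^2.
So M^{-1} = ~M / (a^2 + b^2) = (a - b*e12)/(a^2 + b^2).
a^2 + b^2 = 4 + 1 = 5
Scalar part = 2/5 = 2/5
Bivector coeff = 1/5 = 1/5
M^{-1} = 2/5 + 1/5*e12


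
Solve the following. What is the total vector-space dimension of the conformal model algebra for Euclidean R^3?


The conformal model of R^3 uses Cl(4,1): the 3 Euclidean generators plus two extra orthogonal generators e+ (e+^2 = +1) and e- (e-^2 = -1), from which the null vectors e0, einf are built.
Number of generators m = 3 + 2 = 5.
dim Cl(p,q) = 2^m = 2^5 = 32


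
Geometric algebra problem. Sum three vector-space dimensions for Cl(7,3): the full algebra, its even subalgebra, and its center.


n = 7 + 3 = 10
Total dim = 2^10 = 1024
Even subalgebra dim = 2^9 = 512
n is even, so center dim = 1
Sum = 1024 + 512 + 1 = 1537


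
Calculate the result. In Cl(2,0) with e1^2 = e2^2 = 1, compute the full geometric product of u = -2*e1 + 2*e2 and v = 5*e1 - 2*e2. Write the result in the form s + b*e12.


Expand: (-2*e1 + 2*e2)(5*e1 - 2*e2)
= (-2)*5*e1e1 + (-2)*(-2)*e1e2 + 2*5*e2e1 + 2*(-2)*e2e2
Using e1^2 = e2^2 = 1, e2e1 = -e1e2:
Scalar part s = (-2)*5 + 2*(-2) = -10 + (-4) = -14
Bivector part b = (-2)*(-2) - 2*5 = 4 - 10 = -6
uv = -14 - 6*e12


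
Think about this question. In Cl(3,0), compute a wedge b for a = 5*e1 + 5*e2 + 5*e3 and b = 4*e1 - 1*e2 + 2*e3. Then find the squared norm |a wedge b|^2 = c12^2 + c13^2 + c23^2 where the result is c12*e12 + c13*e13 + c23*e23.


a wedge b = (a1*b2 - a2*b1)*e12 + (a1*b3 - a3*b1)*e13 + (a2*b3 - a3*b2)*e23
e12 coeff: 5*(-1) - 5*4 = -5 - 20 = -25
e13 coeff: 5*2 - 5*4 = 10 - 20 = -10
e23 coeff: 5*2 - 5*(-1) = 10 - (-5) = 15
|a wedge b|^2 = (-25)^2 + (-10)^2 + 15^2
= 625 + 100 + 225
= 950


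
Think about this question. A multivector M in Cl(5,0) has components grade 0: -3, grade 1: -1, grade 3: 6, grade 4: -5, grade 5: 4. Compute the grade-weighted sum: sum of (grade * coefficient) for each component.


Grade-weighted sum = sum of grade_k * coefficient_k
0*(-3) = 0
1*(-1) = -1
3*6 = 18
4*(-5) = -20
5*4 = 20
Total = 0 + (-1) + 18 + (-20) + 20 = 17
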